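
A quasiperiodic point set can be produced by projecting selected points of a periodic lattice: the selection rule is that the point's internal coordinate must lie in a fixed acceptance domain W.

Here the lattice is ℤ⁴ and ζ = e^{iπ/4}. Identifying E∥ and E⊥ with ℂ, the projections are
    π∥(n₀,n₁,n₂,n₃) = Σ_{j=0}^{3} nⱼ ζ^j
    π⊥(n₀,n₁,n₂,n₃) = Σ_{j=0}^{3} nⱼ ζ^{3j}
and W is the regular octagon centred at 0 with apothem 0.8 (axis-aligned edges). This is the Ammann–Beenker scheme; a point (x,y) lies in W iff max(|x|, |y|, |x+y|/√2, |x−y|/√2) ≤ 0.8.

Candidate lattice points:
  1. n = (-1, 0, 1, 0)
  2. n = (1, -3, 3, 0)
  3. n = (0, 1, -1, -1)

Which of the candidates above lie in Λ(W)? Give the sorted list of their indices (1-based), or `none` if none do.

With ζ = e^{iπ/4} the internal vectors are ζ^0,ζ^3,ζ^6,ζ^9.
candidate 1: n = (-1, 0, 1, 0) → π⊥ ≈ (-1.00000, -1.00000); max(|x|,|y|,|x±y|/√2) = 1.41421 > 0.8 ⇒ ∉ W
candidate 2: n = (1, -3, 3, 0) → π⊥ ≈ (+3.12132, -5.12132); max(|x|,|y|,|x±y|/√2) = 5.82843 > 0.8 ⇒ ∉ W
candidate 3: n = (0, 1, -1, -1) → π⊥ ≈ (-1.41421, +1.00000); max(|x|,|y|,|x±y|/√2) = 1.70711 > 0.8 ⇒ ∉ W

none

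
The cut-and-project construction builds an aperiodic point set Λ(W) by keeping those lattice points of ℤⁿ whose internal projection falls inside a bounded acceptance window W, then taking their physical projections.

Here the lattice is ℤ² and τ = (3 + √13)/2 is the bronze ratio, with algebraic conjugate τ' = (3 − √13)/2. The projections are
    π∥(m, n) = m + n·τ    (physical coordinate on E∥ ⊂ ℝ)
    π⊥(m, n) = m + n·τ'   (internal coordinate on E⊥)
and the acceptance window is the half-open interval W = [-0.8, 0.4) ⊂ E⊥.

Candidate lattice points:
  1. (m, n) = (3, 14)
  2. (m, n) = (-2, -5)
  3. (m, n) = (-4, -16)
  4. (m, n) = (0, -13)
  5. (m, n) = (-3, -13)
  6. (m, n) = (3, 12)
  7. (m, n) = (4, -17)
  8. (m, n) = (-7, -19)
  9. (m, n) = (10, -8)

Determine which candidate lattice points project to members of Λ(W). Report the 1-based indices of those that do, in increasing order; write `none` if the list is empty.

2, 6

Numerically τ ≈ 3.30278 and τ' = −1/τ ≈ -0.30278.
candidate 1: (m,n)=(3,14) → π∥ = 3+14·τ ≈ 49.23886, π⊥ = 3+14·τ' ≈ -1.23886 ∉ [-0.8, 0.4) ⇒ out
candidate 2: (m,n)=(-2,-5) → π∥ = -2-5·τ ≈ -18.51388, π⊥ = -2-5·τ' ≈ -0.48612 ∈ [-0.8, 0.4) ⇒ IN Λ
candidate 3: (m,n)=(-4,-16) → π∥ = -4-16·τ ≈ -56.84441, π⊥ = -4-16·τ' ≈ 0.84441 ∉ [-0.8, 0.4) ⇒ out
candidate 4: (m,n)=(0,-13) → π∥ = 0-13·τ ≈ -42.93608, π⊥ = 0-13·τ' ≈ 3.93608 ∉ [-0.8, 0.4) ⇒ out
candidate 5: (m,n)=(-3,-13) → π∥ = -3-13·τ ≈ -45.93608, π⊥ = -3-13·τ' ≈ 0.93608 ∉ [-0.8, 0.4) ⇒ out
candidate 6: (m,n)=(3,12) → π∥ = 3+12·τ ≈ 42.63331, π⊥ = 3+12·τ' ≈ -0.63331 ∈ [-0.8, 0.4) ⇒ IN Λ
candidate 7: (m,n)=(4,-17) → π∥ = 4-17·τ ≈ -52.14719, π⊥ = 4-17·τ' ≈ 9.14719 ∉ [-0.8, 0.4) ⇒ out
candidate 8: (m,n)=(-7,-19) → π∥ = -7-19·τ ≈ -69.75274, π⊥ = -7-19·τ' ≈ -1.24726 ∉ [-0.8, 0.4) ⇒ out
candidate 9: (m,n)=(10,-8) → π∥ = 10-8·τ ≈ -16.42221, π⊥ = 10-8·τ' ≈ 12.42221 ∉ [-0.8, 0.4) ⇒ out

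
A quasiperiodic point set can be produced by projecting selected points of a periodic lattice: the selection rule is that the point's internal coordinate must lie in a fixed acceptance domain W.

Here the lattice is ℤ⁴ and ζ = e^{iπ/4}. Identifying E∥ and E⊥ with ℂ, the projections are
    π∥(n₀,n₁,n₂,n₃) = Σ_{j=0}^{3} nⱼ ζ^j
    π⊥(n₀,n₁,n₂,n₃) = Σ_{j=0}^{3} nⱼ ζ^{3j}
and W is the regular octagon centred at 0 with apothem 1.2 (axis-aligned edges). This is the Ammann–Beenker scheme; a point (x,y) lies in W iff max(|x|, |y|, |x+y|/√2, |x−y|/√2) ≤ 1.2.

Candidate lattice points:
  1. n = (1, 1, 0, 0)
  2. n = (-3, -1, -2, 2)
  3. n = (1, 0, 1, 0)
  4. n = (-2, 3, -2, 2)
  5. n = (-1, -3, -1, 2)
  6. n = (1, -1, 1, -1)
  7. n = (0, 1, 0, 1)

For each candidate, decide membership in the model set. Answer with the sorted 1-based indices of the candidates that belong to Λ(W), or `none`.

Internal map: ζ^{3j} for j=0..3 gives (1,0), (−√2/2,√2/2), (0,−1), (√2/2,√2/2).
candidate 1: n = (1, 1, 0, 0) → π⊥ ≈ (+0.292893, +0.707107); max(|x|,|y|,|x±y|/√2) = 0.707107 ≤ 1.2 ⇒ ∈ W
candidate 2: n = (-3, -1, -2, 2) → π⊥ ≈ (-0.878680, +2.707107); max(|x|,|y|,|x±y|/√2) = 2.707107 > 1.2 ⇒ ∉ W
candidate 3: n = (1, 0, 1, 0) → π⊥ ≈ (+1.000000, -1.000000); max(|x|,|y|,|x±y|/√2) = 1.414214 > 1.2 ⇒ ∉ W
candidate 4: n = (-2, 3, -2, 2) → π⊥ ≈ (-2.707107, +5.535534); max(|x|,|y|,|x±y|/√2) = 5.828427 > 1.2 ⇒ ∉ W
candidate 5: n = (-1, -3, -1, 2) → π⊥ ≈ (+2.535534, +0.292893); max(|x|,|y|,|x±y|/√2) = 2.535534 > 1.2 ⇒ ∉ W
candidate 6: n = (1, -1, 1, -1) → π⊥ ≈ (+1.000000, -2.414214); max(|x|,|y|,|x±y|/√2) = 2.414214 > 1.2 ⇒ ∉ W
candidate 7: n = (0, 1, 0, 1) → π⊥ ≈ (+0.000000, +1.414214); max(|x|,|y|,|x±y|/√2) = 1.414214 > 1.2 ⇒ ∉ W

1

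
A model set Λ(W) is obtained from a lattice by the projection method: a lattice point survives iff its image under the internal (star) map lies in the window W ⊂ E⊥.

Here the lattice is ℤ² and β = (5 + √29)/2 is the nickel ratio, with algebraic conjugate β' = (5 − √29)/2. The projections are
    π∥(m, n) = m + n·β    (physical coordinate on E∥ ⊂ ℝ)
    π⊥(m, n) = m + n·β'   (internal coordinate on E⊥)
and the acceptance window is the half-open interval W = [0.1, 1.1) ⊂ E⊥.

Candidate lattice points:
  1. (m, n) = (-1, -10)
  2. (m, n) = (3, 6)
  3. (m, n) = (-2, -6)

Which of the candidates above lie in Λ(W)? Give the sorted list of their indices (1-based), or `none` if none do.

1

Numerically β ≈ 5.19258 and β' = −1/β ≈ -0.19258.
#1 (-1,-10): internal coord -1 + (-10)·β' = +0.92582; +0.92582 ∈ [0.1, 1.1) → IN Λ
#2 (3,6): internal coord 3 + (6)·β' = +1.84451; +1.84451 ∉ [0.1, 1.1) → out
#3 (-2,-6): internal coord -2 + (-6)·β' = -0.84451; -0.84451 ∉ [0.1, 1.1) → out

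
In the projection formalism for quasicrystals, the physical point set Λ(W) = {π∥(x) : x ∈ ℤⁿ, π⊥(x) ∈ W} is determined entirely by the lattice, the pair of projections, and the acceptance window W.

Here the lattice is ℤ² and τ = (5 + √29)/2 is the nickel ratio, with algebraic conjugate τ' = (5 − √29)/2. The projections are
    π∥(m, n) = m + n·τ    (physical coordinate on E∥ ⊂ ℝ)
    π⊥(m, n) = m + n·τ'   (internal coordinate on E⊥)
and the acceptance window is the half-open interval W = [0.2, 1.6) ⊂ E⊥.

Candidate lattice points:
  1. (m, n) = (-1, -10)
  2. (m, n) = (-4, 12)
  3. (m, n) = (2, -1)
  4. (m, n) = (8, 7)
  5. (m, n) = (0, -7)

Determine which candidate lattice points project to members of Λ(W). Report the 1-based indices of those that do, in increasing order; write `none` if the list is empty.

1, 5

Compute τ' = (5−√29)/2 = -0.1926, so π⊥(m,n) = m -0.1926·n.
[1] lift (-1,-10): star map gives 0.9258; window check 0.2 ≤ 0.9258 < 1.6 is true → IN Λ
[2] lift (-4,12): star map gives -6.3110; window check 0.2 ≤ -6.3110 < 1.6 is false → out
[3] lift (2,-1): star map gives 2.1926; window check 0.2 ≤ 2.1926 < 1.6 is false → out
[4] lift (8,7): star map gives 6.6519; window check 0.2 ≤ 6.6519 < 1.6 is false → out
[5] lift (0,-7): star map gives 1.3481; window check 0.2 ≤ 1.3481 < 1.6 is true → IN Λ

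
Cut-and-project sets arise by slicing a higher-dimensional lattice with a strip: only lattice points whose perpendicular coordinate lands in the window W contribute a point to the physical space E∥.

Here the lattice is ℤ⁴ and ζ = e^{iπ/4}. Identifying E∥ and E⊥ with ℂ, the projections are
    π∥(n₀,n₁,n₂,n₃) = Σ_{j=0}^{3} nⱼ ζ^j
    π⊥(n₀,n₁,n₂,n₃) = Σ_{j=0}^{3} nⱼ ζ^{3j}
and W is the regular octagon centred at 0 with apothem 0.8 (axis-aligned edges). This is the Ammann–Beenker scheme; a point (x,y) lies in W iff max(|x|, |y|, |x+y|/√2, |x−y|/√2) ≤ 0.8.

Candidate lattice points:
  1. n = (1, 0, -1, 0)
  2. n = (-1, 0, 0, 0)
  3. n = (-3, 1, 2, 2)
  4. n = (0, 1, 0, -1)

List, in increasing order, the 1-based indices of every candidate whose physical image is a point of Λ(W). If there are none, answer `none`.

Internal map: ζ^{3j} for j=0..3 gives (1,0), (−√2/2,√2/2), (0,−1), (√2/2,√2/2).
#1 (1, 0, -1, 0): internal (1.000000, 1.000000); octagon support 1.414214 vs apothem 0.8 → ∉ W
#2 (-1, 0, 0, 0): internal (-1.000000, 0.000000); octagon support 1.000000 vs apothem 0.8 → ∉ W
#3 (-3, 1, 2, 2): internal (-2.292893, 0.121320); octagon support 2.292893 vs apothem 0.8 → ∉ W
#4 (0, 1, 0, -1): internal (-1.414214, 0.000000); octagon support 1.414214 vs apothem 0.8 → ∉ W

none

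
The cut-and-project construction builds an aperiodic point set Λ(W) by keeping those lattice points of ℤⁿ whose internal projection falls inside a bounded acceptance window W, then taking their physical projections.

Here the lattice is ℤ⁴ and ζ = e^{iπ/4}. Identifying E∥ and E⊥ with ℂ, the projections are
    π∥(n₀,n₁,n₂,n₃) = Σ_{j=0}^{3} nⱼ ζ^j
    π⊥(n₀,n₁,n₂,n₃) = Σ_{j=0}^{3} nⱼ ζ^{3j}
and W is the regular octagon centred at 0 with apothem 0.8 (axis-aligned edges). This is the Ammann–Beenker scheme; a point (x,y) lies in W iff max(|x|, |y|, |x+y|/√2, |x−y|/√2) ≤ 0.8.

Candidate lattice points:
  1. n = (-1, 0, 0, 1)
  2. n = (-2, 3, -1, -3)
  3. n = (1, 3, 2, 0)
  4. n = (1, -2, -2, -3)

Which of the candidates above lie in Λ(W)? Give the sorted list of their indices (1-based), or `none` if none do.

1

π⊥(n) = n₀ + n₁ζ³ + n₂ζ⁶ + n₃ζ⁹ where ζ = e^{iπ/4}.
candidate 1: n = (-1, 0, 0, 1) → π⊥ ≈ (-0.292893, +0.707107); max(|x|,|y|,|x±y|/√2) = 0.707107 ≤ 0.8 ⇒ ∈ W
candidate 2: n = (-2, 3, -1, -3) → π⊥ ≈ (-6.242641, +1.000000); max(|x|,|y|,|x±y|/√2) = 6.242641 > 0.8 ⇒ ∉ W
candidate 3: n = (1, 3, 2, 0) → π⊥ ≈ (-1.121320, +0.121320); max(|x|,|y|,|x±y|/√2) = 1.121320 > 0.8 ⇒ ∉ W
candidate 4: n = (1, -2, -2, -3) → π⊥ ≈ (+0.292893, -1.535534); max(|x|,|y|,|x±y|/√2) = 1.535534 > 0.8 ⇒ ∉ W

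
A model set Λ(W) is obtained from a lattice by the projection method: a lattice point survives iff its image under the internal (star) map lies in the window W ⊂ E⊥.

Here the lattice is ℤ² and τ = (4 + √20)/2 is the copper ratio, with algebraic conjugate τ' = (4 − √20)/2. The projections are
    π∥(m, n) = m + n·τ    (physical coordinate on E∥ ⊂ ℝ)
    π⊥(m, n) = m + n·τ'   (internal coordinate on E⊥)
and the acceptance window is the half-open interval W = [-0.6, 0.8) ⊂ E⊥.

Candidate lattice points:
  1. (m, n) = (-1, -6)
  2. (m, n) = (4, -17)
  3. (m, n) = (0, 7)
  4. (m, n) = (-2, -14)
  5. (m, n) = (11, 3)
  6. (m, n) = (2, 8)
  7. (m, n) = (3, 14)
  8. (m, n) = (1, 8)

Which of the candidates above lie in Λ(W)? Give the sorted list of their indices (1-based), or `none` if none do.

1, 6, 7

Compute τ' = (4−√20)/2 = -0.2361, so π⊥(m,n) = m -0.2361·n.
[1] lift (-1,-6): star map gives 0.4164; window check -0.6 ≤ 0.4164 < 0.8 is true → IN Λ
[2] lift (4,-17): star map gives 8.0132; window check -0.6 ≤ 8.0132 < 0.8 is false → out
[3] lift (0,7): star map gives -1.6525; window check -0.6 ≤ -1.6525 < 0.8 is false → out
[4] lift (-2,-14): star map gives 1.3050; window check -0.6 ≤ 1.3050 < 0.8 is false → out
[5] lift (11,3): star map gives 10.2918; window check -0.6 ≤ 10.2918 < 0.8 is false → out
[6] lift (2,8): star map gives 0.1115; window check -0.6 ≤ 0.1115 < 0.8 is true → IN Λ
[7] lift (3,14): star map gives -0.3050; window check -0.6 ≤ -0.3050 < 0.8 is true → IN Λ
[8] lift (1,8): star map gives -0.8885; window check -0.6 ≤ -0.8885 < 0.8 is false → out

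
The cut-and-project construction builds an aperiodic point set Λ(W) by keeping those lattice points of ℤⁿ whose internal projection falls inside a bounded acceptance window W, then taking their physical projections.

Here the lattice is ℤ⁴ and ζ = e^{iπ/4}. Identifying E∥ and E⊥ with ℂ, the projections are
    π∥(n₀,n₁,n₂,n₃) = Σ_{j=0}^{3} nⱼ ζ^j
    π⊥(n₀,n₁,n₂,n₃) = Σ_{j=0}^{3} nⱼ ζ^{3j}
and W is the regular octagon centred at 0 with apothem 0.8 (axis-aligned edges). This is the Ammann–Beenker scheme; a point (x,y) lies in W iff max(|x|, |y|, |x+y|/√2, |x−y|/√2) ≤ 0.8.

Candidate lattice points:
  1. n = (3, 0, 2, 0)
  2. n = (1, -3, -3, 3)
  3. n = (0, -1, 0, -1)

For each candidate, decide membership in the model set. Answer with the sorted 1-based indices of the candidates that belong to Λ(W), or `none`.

none

With ζ = e^{iπ/4} the internal vectors are ζ^0,ζ^3,ζ^6,ζ^9.
candidate 1: n = (3, 0, 2, 0) → π⊥ ≈ (+3.000000, -2.000000); max(|x|,|y|,|x±y|/√2) = 3.535534 > 0.8 ⇒ ∉ W
candidate 2: n = (1, -3, -3, 3) → π⊥ ≈ (+5.242641, +3.000000); max(|x|,|y|,|x±y|/√2) = 5.828427 > 0.8 ⇒ ∉ W
candidate 3: n = (0, -1, 0, -1) → π⊥ ≈ (+0.000000, -1.414214); max(|x|,|y|,|x±y|/√2) = 1.414214 > 0.8 ⇒ ∉ W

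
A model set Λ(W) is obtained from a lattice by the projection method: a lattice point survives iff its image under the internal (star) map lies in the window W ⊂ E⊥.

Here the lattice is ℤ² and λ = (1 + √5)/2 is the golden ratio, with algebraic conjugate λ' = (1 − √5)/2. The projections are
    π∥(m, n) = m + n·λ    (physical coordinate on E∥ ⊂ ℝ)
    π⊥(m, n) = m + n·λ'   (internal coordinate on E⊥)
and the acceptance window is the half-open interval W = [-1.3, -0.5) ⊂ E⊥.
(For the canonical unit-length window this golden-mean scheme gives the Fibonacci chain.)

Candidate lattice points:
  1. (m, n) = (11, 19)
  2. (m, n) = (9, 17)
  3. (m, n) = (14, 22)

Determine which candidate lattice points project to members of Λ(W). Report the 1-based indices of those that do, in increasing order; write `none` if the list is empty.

1

λ' = (1−√5)/2 ≈ -0.6180.
#1 (11,19): internal coord 11 + (19)·λ' = -0.7426; -0.7426 ∈ [-1.3, -0.5) → IN Λ
#2 (9,17): internal coord 9 + (17)·λ' = -1.5066; -1.5066 ∉ [-1.3, -0.5) → out
#3 (14,22): internal coord 14 + (22)·λ' = +0.4033; +0.4033 ∉ [-1.3, -0.5) → out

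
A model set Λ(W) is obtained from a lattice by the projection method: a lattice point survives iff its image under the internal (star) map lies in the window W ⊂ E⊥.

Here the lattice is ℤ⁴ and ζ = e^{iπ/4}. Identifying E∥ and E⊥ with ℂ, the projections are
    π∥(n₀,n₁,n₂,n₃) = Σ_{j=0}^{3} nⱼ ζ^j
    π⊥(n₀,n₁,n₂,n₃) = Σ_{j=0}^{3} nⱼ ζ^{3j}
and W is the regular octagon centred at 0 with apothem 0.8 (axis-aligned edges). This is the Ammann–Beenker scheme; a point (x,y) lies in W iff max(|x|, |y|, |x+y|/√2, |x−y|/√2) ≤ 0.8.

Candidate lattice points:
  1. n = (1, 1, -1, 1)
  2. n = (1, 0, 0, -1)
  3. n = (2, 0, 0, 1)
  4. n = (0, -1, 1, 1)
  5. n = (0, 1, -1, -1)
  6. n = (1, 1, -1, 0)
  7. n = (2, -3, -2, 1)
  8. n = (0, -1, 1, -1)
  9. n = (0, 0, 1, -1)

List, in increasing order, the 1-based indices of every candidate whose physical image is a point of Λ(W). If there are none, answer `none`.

2

With ζ = e^{iπ/4} the internal vectors are ζ^0,ζ^3,ζ^6,ζ^9.
#1 (1, 1, -1, 1): internal (1.0000, 2.4142); octagon support 2.4142 vs apothem 0.8 → ∉ W
#2 (1, 0, 0, -1): internal (0.2929, -0.7071); octagon support 0.7071 vs apothem 0.8 → ∈ W
#3 (2, 0, 0, 1): internal (2.7071, 0.7071); octagon support 2.7071 vs apothem 0.8 → ∉ W
#4 (0, -1, 1, 1): internal (1.4142, -1.0000); octagon support 1.7071 vs apothem 0.8 → ∉ W
#5 (0, 1, -1, -1): internal (-1.4142, 1.0000); octagon support 1.7071 vs apothem 0.8 → ∉ W
#6 (1, 1, -1, 0): internal (0.2929, 1.7071); octagon support 1.7071 vs apothem 0.8 → ∉ W
#7 (2, -3, -2, 1): internal (4.8284, 0.5858); octagon support 4.8284 vs apothem 0.8 → ∉ W
#8 (0, -1, 1, -1): internal (0.0000, -2.4142); octagon support 2.4142 vs apothem 0.8 → ∉ W
#9 (0, 0, 1, -1): internal (-0.7071, -1.7071); octagon support 1.7071 vs apothem 0.8 → ∉ W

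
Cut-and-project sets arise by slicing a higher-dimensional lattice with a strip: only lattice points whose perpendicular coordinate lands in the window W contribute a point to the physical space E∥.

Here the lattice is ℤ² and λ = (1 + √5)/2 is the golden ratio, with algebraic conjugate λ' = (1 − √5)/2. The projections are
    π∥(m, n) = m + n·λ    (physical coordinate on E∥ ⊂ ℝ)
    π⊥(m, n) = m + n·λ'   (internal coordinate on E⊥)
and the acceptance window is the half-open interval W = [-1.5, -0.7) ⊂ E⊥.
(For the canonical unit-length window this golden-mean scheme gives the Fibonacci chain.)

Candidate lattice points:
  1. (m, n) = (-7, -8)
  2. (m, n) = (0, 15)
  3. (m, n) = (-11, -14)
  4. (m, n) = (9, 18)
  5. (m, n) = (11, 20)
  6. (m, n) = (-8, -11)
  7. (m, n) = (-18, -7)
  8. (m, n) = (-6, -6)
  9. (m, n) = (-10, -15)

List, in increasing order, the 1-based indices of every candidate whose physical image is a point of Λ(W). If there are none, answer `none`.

λ' = (1−√5)/2 ≈ -0.6180.
#1 (-7,-8): internal coord -7 + (-8)·λ' = -2.0557; -2.0557 ∉ [-1.5, -0.7) → out
#2 (0,15): internal coord 0 + (15)·λ' = -9.2705; -9.2705 ∉ [-1.5, -0.7) → out
#3 (-11,-14): internal coord -11 + (-14)·λ' = -2.3475; -2.3475 ∉ [-1.5, -0.7) → out
#4 (9,18): internal coord 9 + (18)·λ' = -2.1246; -2.1246 ∉ [-1.5, -0.7) → out
#5 (11,20): internal coord 11 + (20)·λ' = -1.3607; -1.3607 ∈ [-1.5, -0.7) → IN Λ
#6 (-8,-11): internal coord -8 + (-11)·λ' = -1.2016; -1.2016 ∈ [-1.5, -0.7) → IN Λ
#7 (-18,-7): internal coord -18 + (-7)·λ' = -13.6738; -13.6738 ∉ [-1.5, -0.7) → out
#8 (-6,-6): internal coord -6 + (-6)·λ' = -2.2918; -2.2918 ∉ [-1.5, -0.7) → out
#9 (-10,-15): internal coord -10 + (-15)·λ' = -0.7295; -0.7295 ∈ [-1.5, -0.7) → IN Λ

5, 6, 9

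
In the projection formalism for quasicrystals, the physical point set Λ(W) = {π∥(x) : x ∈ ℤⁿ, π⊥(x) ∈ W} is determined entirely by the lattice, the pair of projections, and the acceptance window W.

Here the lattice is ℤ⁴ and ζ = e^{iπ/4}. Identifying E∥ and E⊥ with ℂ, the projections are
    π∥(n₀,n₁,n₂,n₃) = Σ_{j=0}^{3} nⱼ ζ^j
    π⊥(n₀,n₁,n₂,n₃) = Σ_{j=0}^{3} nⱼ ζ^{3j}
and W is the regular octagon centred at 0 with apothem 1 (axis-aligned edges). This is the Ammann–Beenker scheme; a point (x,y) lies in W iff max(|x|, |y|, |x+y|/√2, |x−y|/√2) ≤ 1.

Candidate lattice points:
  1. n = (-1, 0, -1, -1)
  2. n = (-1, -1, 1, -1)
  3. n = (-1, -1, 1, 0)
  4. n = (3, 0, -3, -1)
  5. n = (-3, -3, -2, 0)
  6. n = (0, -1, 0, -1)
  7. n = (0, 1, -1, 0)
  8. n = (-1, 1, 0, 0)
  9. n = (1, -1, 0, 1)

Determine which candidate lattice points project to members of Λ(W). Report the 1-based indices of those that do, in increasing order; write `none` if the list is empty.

With ζ = e^{iπ/4} the internal vectors are ζ^0,ζ^3,ζ^6,ζ^9.
candidate 1: n = (-1, 0, -1, -1) → π⊥ ≈ (-1.70711, +0.29289); max(|x|,|y|,|x±y|/√2) = 1.70711 > 1 ⇒ ∉ W
candidate 2: n = (-1, -1, 1, -1) → π⊥ ≈ (-1.00000, -2.41421); max(|x|,|y|,|x±y|/√2) = 2.41421 > 1 ⇒ ∉ W
candidate 3: n = (-1, -1, 1, 0) → π⊥ ≈ (-0.29289, -1.70711); max(|x|,|y|,|x±y|/√2) = 1.70711 > 1 ⇒ ∉ W
candidate 4: n = (3, 0, -3, -1) → π⊥ ≈ (+2.29289, +2.29289); max(|x|,|y|,|x±y|/√2) = 3.24264 > 1 ⇒ ∉ W
candidate 5: n = (-3, -3, -2, 0) → π⊥ ≈ (-0.87868, -0.12132); max(|x|,|y|,|x±y|/√2) = 0.87868 ≤ 1 ⇒ ∈ W
candidate 6: n = (0, -1, 0, -1) → π⊥ ≈ (+0.00000, -1.41421); max(|x|,|y|,|x±y|/√2) = 1.41421 > 1 ⇒ ∉ W
candidate 7: n = (0, 1, -1, 0) → π⊥ ≈ (-0.70711, +1.70711); max(|x|,|y|,|x±y|/√2) = 1.70711 > 1 ⇒ ∉ W
candidate 8: n = (-1, 1, 0, 0) → π⊥ ≈ (-1.70711, +0.70711); max(|x|,|y|,|x±y|/√2) = 1.70711 > 1 ⇒ ∉ W
candidate 9: n = (1, -1, 0, 1) → π⊥ ≈ (+2.41421, +0.00000); max(|x|,|y|,|x±y|/√2) = 2.41421 > 1 ⇒ ∉ W

5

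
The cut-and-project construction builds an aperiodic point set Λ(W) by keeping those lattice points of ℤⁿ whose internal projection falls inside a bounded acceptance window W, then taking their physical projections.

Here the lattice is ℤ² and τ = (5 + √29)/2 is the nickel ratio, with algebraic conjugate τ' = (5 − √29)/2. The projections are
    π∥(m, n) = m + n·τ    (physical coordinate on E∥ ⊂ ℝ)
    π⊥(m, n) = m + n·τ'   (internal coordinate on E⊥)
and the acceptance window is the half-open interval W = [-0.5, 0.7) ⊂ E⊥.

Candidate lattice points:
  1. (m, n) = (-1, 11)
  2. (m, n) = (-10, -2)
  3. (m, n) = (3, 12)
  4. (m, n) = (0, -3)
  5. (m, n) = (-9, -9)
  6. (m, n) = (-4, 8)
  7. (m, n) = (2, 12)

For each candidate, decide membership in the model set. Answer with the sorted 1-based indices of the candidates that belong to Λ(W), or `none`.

3, 4, 7

Numerically τ ≈ 5.192582 and τ' = −1/τ ≈ -0.192582.
candidate 1: (m,n)=(-1,11) → π∥ = -1+11·τ ≈ 56.118406, π⊥ = -1+11·τ' ≈ -3.118406 ∉ [-0.5, 0.7) ⇒ out
candidate 2: (m,n)=(-10,-2) → π∥ = -10-2·τ ≈ -20.385165, π⊥ = -10-2·τ' ≈ -9.614835 ∉ [-0.5, 0.7) ⇒ out
candidate 3: (m,n)=(3,12) → π∥ = 3+12·τ ≈ 65.310989, π⊥ = 3+12·τ' ≈ 0.689011 ∈ [-0.5, 0.7) ⇒ IN Λ
candidate 4: (m,n)=(0,-3) → π∥ = 0-3·τ ≈ -15.577747, π⊥ = 0-3·τ' ≈ 0.577747 ∈ [-0.5, 0.7) ⇒ IN Λ
candidate 5: (m,n)=(-9,-9) → π∥ = -9-9·τ ≈ -55.733242, π⊥ = -9-9·τ' ≈ -7.266758 ∉ [-0.5, 0.7) ⇒ out
candidate 6: (m,n)=(-4,8) → π∥ = -4+8·τ ≈ 37.540659, π⊥ = -4+8·τ' ≈ -5.540659 ∉ [-0.5, 0.7) ⇒ out
candidate 7: (m,n)=(2,12) → π∥ = 2+12·τ ≈ 64.310989, π⊥ = 2+12·τ' ≈ -0.310989 ∈ [-0.5, 0.7) ⇒ IN Λ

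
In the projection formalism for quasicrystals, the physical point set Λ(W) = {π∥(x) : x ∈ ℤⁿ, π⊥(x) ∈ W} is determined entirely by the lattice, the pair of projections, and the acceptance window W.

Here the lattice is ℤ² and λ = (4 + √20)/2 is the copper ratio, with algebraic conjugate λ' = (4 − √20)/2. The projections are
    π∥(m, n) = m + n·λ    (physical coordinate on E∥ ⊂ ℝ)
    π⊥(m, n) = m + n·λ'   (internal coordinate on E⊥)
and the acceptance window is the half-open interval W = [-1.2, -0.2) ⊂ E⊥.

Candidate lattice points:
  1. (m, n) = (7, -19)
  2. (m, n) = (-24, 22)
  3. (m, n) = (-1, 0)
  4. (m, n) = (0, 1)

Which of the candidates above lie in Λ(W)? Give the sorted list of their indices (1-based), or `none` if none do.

Compute λ' = (4−√20)/2 = -0.23607, so π⊥(m,n) = m -0.23607·n.
[1] lift (7,-19): star map gives 11.48529; window check -1.2 ≤ 11.48529 < -0.2 is false → out
[2] lift (-24,22): star map gives -29.19350; window check -1.2 ≤ -29.19350 < -0.2 is false → out
[3] lift (-1,0): star map gives -1.00000; window check -1.2 ≤ -1.00000 < -0.2 is true → IN Λ
[4] lift (0,1): star map gives -0.23607; window check -1.2 ≤ -0.23607 < -0.2 is true → IN Λ

3, 4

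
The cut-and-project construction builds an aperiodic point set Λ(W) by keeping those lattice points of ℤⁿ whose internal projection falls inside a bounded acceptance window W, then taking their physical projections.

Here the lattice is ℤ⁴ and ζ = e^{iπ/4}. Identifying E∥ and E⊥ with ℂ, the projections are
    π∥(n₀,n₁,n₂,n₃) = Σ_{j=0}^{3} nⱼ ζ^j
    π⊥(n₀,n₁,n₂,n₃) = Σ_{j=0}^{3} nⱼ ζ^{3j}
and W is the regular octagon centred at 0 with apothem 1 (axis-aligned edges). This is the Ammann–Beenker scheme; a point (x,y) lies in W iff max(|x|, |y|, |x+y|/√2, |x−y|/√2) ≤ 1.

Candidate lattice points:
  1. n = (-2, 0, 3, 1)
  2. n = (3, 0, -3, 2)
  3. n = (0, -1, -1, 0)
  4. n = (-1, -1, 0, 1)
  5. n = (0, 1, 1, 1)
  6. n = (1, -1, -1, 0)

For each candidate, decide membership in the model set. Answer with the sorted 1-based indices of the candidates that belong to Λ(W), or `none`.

3, 4, 5

π⊥(n) = n₀ + n₁ζ³ + n₂ζ⁶ + n₃ζ⁹ where ζ = e^{iπ/4}.
candidate 1: n = (-2, 0, 3, 1) → π⊥ ≈ (-1.292893, -2.292893); max(|x|,|y|,|x±y|/√2) = 2.535534 > 1 ⇒ ∉ W
candidate 2: n = (3, 0, -3, 2) → π⊥ ≈ (+4.414214, +4.414214); max(|x|,|y|,|x±y|/√2) = 6.242641 > 1 ⇒ ∉ W
candidate 3: n = (0, -1, -1, 0) → π⊥ ≈ (+0.707107, +0.292893); max(|x|,|y|,|x±y|/√2) = 0.707107 ≤ 1 ⇒ ∈ W
candidate 4: n = (-1, -1, 0, 1) → π⊥ ≈ (+0.414214, +0.000000); max(|x|,|y|,|x±y|/√2) = 0.414214 ≤ 1 ⇒ ∈ W
candidate 5: n = (0, 1, 1, 1) → π⊥ ≈ (+0.000000, +0.414214); max(|x|,|y|,|x±y|/√2) = 0.414214 ≤ 1 ⇒ ∈ W
candidate 6: n = (1, -1, -1, 0) → π⊥ ≈ (+1.707107, +0.292893); max(|x|,|y|,|x±y|/√2) = 1.707107 > 1 ⇒ ∉ W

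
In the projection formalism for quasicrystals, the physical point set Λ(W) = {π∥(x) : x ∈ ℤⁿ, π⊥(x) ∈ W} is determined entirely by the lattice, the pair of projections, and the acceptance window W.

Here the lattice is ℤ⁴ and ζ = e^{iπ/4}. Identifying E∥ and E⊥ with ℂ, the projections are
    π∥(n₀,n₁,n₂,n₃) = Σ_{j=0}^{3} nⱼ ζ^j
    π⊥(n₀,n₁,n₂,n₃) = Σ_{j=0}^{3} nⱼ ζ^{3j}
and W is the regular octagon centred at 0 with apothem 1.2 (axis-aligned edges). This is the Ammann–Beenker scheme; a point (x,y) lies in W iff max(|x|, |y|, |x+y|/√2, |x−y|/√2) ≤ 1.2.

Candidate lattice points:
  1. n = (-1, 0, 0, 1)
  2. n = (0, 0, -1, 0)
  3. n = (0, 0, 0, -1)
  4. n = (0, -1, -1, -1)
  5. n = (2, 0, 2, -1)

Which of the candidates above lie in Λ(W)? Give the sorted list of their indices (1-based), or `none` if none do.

1, 2, 3, 4

Internal map: ζ^{3j} for j=0..3 gives (1,0), (−√2/2,√2/2), (0,−1), (√2/2,√2/2).
candidate 1: n = (-1, 0, 0, 1) → π⊥ ≈ (-0.2929, +0.7071); max(|x|,|y|,|x±y|/√2) = 0.7071 ≤ 1.2 ⇒ ∈ W
candidate 2: n = (0, 0, -1, 0) → π⊥ ≈ (+0.0000, +1.0000); max(|x|,|y|,|x±y|/√2) = 1.0000 ≤ 1.2 ⇒ ∈ W
candidate 3: n = (0, 0, 0, -1) → π⊥ ≈ (-0.7071, -0.7071); max(|x|,|y|,|x±y|/√2) = 1.0000 ≤ 1.2 ⇒ ∈ W
candidate 4: n = (0, -1, -1, -1) → π⊥ ≈ (+0.0000, -0.4142); max(|x|,|y|,|x±y|/√2) = 0.4142 ≤ 1.2 ⇒ ∈ W
candidate 5: n = (2, 0, 2, -1) → π⊥ ≈ (+1.2929, -2.7071); max(|x|,|y|,|x±y|/√2) = 2.8284 > 1.2 ⇒ ∉ W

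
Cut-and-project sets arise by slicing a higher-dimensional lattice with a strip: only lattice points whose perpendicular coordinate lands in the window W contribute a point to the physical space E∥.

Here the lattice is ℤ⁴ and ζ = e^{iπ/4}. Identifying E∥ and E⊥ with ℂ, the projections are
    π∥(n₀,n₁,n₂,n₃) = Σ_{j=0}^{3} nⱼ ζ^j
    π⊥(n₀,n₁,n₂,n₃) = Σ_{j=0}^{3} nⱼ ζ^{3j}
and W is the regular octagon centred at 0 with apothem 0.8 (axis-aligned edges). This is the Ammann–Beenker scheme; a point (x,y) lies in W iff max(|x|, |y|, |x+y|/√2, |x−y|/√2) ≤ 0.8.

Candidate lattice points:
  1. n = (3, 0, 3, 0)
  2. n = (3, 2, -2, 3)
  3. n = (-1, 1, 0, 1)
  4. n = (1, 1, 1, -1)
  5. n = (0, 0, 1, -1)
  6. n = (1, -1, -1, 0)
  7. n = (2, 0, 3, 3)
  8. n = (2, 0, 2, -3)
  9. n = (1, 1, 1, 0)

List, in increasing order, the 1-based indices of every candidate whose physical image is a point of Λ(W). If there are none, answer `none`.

π⊥(n) = n₀ + n₁ζ³ + n₂ζ⁶ + n₃ζ⁹ where ζ = e^{iπ/4}.
candidate 1: n = (3, 0, 3, 0) → π⊥ ≈ (+3.00000, -3.00000); max(|x|,|y|,|x±y|/√2) = 4.24264 > 0.8 ⇒ ∉ W
candidate 2: n = (3, 2, -2, 3) → π⊥ ≈ (+3.70711, +5.53553); max(|x|,|y|,|x±y|/√2) = 6.53553 > 0.8 ⇒ ∉ W
candidate 3: n = (-1, 1, 0, 1) → π⊥ ≈ (-1.00000, +1.41421); max(|x|,|y|,|x±y|/√2) = 1.70711 > 0.8 ⇒ ∉ W
candidate 4: n = (1, 1, 1, -1) → π⊥ ≈ (-0.41421, -1.00000); max(|x|,|y|,|x±y|/√2) = 1.00000 > 0.8 ⇒ ∉ W
candidate 5: n = (0, 0, 1, -1) → π⊥ ≈ (-0.70711, -1.70711); max(|x|,|y|,|x±y|/√2) = 1.70711 > 0.8 ⇒ ∉ W
candidate 6: n = (1, -1, -1, 0) → π⊥ ≈ (+1.70711, +0.29289); max(|x|,|y|,|x±y|/√2) = 1.70711 > 0.8 ⇒ ∉ W
candidate 7: n = (2, 0, 3, 3) → π⊥ ≈ (+4.12132, -0.87868); max(|x|,|y|,|x±y|/√2) = 4.12132 > 0.8 ⇒ ∉ W
candidate 8: n = (2, 0, 2, -3) → π⊥ ≈ (-0.12132, -4.12132); max(|x|,|y|,|x±y|/√2) = 4.12132 > 0.8 ⇒ ∉ W
candidate 9: n = (1, 1, 1, 0) → π⊥ ≈ (+0.29289, -0.29289); max(|x|,|y|,|x±y|/√2) = 0.41421 ≤ 0.8 ⇒ ∈ W

9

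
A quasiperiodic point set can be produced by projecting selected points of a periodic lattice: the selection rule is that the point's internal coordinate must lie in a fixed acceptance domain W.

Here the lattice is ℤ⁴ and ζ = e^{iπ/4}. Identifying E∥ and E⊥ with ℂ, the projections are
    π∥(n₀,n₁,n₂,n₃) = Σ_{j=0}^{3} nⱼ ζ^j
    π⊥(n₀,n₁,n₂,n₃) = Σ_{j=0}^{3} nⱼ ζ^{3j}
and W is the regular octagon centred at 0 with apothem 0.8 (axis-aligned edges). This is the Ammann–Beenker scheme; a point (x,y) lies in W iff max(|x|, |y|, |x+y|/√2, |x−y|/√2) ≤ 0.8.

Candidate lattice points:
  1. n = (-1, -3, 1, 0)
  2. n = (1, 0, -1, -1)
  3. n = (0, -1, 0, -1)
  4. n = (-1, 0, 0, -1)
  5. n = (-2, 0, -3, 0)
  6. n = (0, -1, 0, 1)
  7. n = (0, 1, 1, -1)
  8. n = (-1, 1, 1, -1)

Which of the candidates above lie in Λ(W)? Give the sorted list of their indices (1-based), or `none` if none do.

2

With ζ = e^{iπ/4} the internal vectors are ζ^0,ζ^3,ζ^6,ζ^9.
#1 (-1, -3, 1, 0): internal (1.12132, -3.12132); octagon support 3.12132 vs apothem 0.8 → ∉ W
#2 (1, 0, -1, -1): internal (0.29289, 0.29289); octagon support 0.41421 vs apothem 0.8 → ∈ W
#3 (0, -1, 0, -1): internal (0.00000, -1.41421); octagon support 1.41421 vs apothem 0.8 → ∉ W
#4 (-1, 0, 0, -1): internal (-1.70711, -0.70711); octagon support 1.70711 vs apothem 0.8 → ∉ W
#5 (-2, 0, -3, 0): internal (-2.00000, 3.00000); octagon support 3.53553 vs apothem 0.8 → ∉ W
#6 (0, -1, 0, 1): internal (1.41421, 0.00000); octagon support 1.41421 vs apothem 0.8 → ∉ W
#7 (0, 1, 1, -1): internal (-1.41421, -1.00000); octagon support 1.70711 vs apothem 0.8 → ∉ W
#8 (-1, 1, 1, -1): internal (-2.41421, -1.00000); octagon support 2.41421 vs apothem 0.8 → ∉ W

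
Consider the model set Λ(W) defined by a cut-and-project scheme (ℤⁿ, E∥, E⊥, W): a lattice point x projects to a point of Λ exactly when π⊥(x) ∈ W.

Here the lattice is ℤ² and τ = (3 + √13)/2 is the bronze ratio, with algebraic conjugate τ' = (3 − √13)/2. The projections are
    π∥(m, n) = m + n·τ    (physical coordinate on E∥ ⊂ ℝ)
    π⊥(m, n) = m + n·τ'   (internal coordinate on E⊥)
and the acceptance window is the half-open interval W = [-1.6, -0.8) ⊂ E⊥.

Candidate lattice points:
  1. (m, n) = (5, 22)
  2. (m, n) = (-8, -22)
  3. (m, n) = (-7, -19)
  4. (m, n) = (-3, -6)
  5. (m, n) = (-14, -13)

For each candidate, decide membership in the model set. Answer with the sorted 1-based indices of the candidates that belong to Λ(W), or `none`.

τ' = (3−√13)/2 ≈ -0.30278.
[1] lift (5,22): star map gives -1.66106; window check -1.6 ≤ -1.66106 < -0.8 is false → out
[2] lift (-8,-22): star map gives -1.33894; window check -1.6 ≤ -1.33894 < -0.8 is true → IN Λ
[3] lift (-7,-19): star map gives -1.24726; window check -1.6 ≤ -1.24726 < -0.8 is true → IN Λ
[4] lift (-3,-6): star map gives -1.18335; window check -1.6 ≤ -1.18335 < -0.8 is true → IN Λ
[5] lift (-14,-13): star map gives -10.06392; window check -1.6 ≤ -10.06392 < -0.8 is false → out

2, 3, 4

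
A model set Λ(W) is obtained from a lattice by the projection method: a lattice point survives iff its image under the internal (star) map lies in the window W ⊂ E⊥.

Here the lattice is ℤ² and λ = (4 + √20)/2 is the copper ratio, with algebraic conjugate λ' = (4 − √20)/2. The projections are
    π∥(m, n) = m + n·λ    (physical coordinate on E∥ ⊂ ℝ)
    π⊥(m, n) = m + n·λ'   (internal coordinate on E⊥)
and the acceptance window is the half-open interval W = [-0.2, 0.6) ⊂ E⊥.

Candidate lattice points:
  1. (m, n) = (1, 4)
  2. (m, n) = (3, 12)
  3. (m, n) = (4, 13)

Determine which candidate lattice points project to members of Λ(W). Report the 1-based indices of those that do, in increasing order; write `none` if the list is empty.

λ' = (4−√20)/2 ≈ -0.2361.
[1] lift (1,4): star map gives 0.0557; window check -0.2 ≤ 0.0557 < 0.6 is true → IN Λ
[2] lift (3,12): star map gives 0.1672; window check -0.2 ≤ 0.1672 < 0.6 is true → IN Λ
[3] lift (4,13): star map gives 0.9311; window check -0.2 ≤ 0.9311 < 0.6 is false → out

1, 2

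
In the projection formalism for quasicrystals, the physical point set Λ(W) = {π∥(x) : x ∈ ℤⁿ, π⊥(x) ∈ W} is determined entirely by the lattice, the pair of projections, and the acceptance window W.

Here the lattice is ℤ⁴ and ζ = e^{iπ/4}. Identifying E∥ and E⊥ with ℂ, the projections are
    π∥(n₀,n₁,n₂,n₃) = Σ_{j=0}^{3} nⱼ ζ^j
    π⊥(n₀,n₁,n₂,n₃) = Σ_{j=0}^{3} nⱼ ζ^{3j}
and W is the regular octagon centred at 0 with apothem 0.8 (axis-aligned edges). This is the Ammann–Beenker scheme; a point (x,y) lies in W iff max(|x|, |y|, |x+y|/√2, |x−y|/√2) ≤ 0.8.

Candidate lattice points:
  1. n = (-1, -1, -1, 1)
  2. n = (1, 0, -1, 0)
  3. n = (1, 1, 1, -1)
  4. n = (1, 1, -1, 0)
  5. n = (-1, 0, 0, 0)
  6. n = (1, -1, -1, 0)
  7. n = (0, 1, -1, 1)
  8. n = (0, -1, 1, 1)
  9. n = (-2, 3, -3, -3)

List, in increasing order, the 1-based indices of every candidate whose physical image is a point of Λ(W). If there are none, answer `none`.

none

With ζ = e^{iπ/4} the internal vectors are ζ^0,ζ^3,ζ^6,ζ^9.
candidate 1: n = (-1, -1, -1, 1) → π⊥ ≈ (+0.41421, +1.00000); max(|x|,|y|,|x±y|/√2) = 1.00000 > 0.8 ⇒ ∉ W
candidate 2: n = (1, 0, -1, 0) → π⊥ ≈ (+1.00000, +1.00000); max(|x|,|y|,|x±y|/√2) = 1.41421 > 0.8 ⇒ ∉ W
candidate 3: n = (1, 1, 1, -1) → π⊥ ≈ (-0.41421, -1.00000); max(|x|,|y|,|x±y|/√2) = 1.00000 > 0.8 ⇒ ∉ W
candidate 4: n = (1, 1, -1, 0) → π⊥ ≈ (+0.29289, +1.70711); max(|x|,|y|,|x±y|/√2) = 1.70711 > 0.8 ⇒ ∉ W
candidate 5: n = (-1, 0, 0, 0) → π⊥ ≈ (-1.00000, +0.00000); max(|x|,|y|,|x±y|/√2) = 1.00000 > 0.8 ⇒ ∉ W
candidate 6: n = (1, -1, -1, 0) → π⊥ ≈ (+1.70711, +0.29289); max(|x|,|y|,|x±y|/√2) = 1.70711 > 0.8 ⇒ ∉ W
candidate 7: n = (0, 1, -1, 1) → π⊥ ≈ (+0.00000, +2.41421); max(|x|,|y|,|x±y|/√2) = 2.41421 > 0.8 ⇒ ∉ W
candidate 8: n = (0, -1, 1, 1) → π⊥ ≈ (+1.41421, -1.00000); max(|x|,|y|,|x±y|/√2) = 1.70711 > 0.8 ⇒ ∉ W
candidate 9: n = (-2, 3, -3, -3) → π⊥ ≈ (-6.24264, +3.00000); max(|x|,|y|,|x±y|/√2) = 6.53553 > 0.8 ⇒ ∉ W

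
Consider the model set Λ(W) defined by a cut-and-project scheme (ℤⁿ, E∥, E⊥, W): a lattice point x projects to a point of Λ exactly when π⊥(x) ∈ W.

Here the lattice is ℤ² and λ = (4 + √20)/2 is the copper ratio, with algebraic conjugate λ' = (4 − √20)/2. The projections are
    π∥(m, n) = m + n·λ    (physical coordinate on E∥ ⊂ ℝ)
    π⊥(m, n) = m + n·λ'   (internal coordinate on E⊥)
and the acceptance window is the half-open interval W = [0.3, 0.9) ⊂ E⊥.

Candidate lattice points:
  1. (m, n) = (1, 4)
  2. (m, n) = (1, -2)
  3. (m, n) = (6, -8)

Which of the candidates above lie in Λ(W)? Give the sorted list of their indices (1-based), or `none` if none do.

none

Compute λ' = (4−√20)/2 = -0.2361, so π⊥(m,n) = m -0.2361·n.
candidate 1: (m,n)=(1,4) → π∥ = 1+4·λ ≈ 17.9443, π⊥ = 1+4·λ' ≈ 0.0557 ∉ [0.3, 0.9) ⇒ out
candidate 2: (m,n)=(1,-2) → π∥ = 1-2·λ ≈ -7.4721, π⊥ = 1-2·λ' ≈ 1.4721 ∉ [0.3, 0.9) ⇒ out
candidate 3: (m,n)=(6,-8) → π∥ = 6-8·λ ≈ -27.8885, π⊥ = 6-8·λ' ≈ 7.8885 ∉ [0.3, 0.9) ⇒ out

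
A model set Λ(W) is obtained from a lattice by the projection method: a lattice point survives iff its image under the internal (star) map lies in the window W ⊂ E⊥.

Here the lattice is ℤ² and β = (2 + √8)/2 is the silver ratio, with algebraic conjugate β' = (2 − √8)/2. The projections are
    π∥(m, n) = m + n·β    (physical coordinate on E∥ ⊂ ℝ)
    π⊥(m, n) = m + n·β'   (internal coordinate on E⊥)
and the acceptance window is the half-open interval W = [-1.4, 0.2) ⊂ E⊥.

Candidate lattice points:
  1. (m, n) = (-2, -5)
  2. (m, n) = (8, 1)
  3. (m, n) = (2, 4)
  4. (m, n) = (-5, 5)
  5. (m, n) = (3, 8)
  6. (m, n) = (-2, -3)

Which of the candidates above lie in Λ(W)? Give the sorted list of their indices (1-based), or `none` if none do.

1, 5, 6

Numerically β ≈ 2.4142 and β' = −1/β ≈ -0.4142.
candidate 1: (m,n)=(-2,-5) → π∥ = -2-5·β ≈ -14.0711, π⊥ = -2-5·β' ≈ 0.0711 ∈ [-1.4, 0.2) ⇒ IN Λ
candidate 2: (m,n)=(8,1) → π∥ = 8+1·β ≈ 10.4142, π⊥ = 8+1·β' ≈ 7.5858 ∉ [-1.4, 0.2) ⇒ out
candidate 3: (m,n)=(2,4) → π∥ = 2+4·β ≈ 11.6569, π⊥ = 2+4·β' ≈ 0.3431 ∉ [-1.4, 0.2) ⇒ out
candidate 4: (m,n)=(-5,5) → π∥ = -5+5·β ≈ 7.0711, π⊥ = -5+5·β' ≈ -7.0711 ∉ [-1.4, 0.2) ⇒ out
candidate 5: (m,n)=(3,8) → π∥ = 3+8·β ≈ 22.3137, π⊥ = 3+8·β' ≈ -0.3137 ∈ [-1.4, 0.2) ⇒ IN Λ
candidate 6: (m,n)=(-2,-3) → π∥ = -2-3·β ≈ -9.2426, π⊥ = -2-3·β' ≈ -0.7574 ∈ [-1.4, 0.2) ⇒ IN Λ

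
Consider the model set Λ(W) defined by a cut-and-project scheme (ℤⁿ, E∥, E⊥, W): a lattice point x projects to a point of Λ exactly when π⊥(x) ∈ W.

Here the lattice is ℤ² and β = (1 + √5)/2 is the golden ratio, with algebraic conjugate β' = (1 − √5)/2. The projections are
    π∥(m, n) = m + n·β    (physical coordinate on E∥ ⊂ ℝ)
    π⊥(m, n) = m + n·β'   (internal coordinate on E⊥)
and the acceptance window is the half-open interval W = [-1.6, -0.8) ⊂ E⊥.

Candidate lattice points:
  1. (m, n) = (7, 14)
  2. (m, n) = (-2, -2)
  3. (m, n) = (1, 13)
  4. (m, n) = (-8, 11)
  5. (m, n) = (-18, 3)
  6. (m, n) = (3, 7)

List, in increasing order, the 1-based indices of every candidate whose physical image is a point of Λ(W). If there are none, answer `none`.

6

Compute β' = (1−√5)/2 = -0.6180, so π⊥(m,n) = m -0.6180·n.
#1 (7,14): internal coord 7 + (14)·β' = -1.6525; -1.6525 ∉ [-1.6, -0.8) → out
#2 (-2,-2): internal coord -2 + (-2)·β' = -0.7639; -0.7639 ∉ [-1.6, -0.8) → out
#3 (1,13): internal coord 1 + (13)·β' = -7.0344; -7.0344 ∉ [-1.6, -0.8) → out
#4 (-8,11): internal coord -8 + (11)·β' = -14.7984; -14.7984 ∉ [-1.6, -0.8) → out
#5 (-18,3): internal coord -18 + (3)·β' = -19.8541; -19.8541 ∉ [-1.6, -0.8) → out
#6 (3,7): internal coord 3 + (7)·β' = -1.3262; -1.3262 ∈ [-1.6, -0.8) → IN Λ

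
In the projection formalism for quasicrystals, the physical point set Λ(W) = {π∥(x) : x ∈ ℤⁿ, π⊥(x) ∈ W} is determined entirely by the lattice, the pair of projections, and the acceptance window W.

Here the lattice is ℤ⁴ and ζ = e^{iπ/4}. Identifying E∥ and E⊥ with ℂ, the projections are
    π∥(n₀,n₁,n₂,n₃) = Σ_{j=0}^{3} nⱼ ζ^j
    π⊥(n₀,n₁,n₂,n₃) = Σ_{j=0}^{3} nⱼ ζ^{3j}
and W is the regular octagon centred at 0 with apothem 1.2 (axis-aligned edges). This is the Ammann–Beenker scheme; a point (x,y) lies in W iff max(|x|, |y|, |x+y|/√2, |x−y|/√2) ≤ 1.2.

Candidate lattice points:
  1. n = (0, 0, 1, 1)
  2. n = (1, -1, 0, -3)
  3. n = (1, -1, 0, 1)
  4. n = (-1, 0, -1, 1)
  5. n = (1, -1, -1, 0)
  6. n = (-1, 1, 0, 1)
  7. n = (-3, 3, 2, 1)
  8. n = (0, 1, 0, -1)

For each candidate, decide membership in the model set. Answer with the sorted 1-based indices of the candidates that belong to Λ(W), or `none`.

1

With ζ = e^{iπ/4} the internal vectors are ζ^0,ζ^3,ζ^6,ζ^9.
candidate 1: n = (0, 0, 1, 1) → π⊥ ≈ (+0.707107, -0.292893); max(|x|,|y|,|x±y|/√2) = 0.707107 ≤ 1.2 ⇒ ∈ W
candidate 2: n = (1, -1, 0, -3) → π⊥ ≈ (-0.414214, -2.828427); max(|x|,|y|,|x±y|/√2) = 2.828427 > 1.2 ⇒ ∉ W
candidate 3: n = (1, -1, 0, 1) → π⊥ ≈ (+2.414214, +0.000000); max(|x|,|y|,|x±y|/√2) = 2.414214 > 1.2 ⇒ ∉ W
candidate 4: n = (-1, 0, -1, 1) → π⊥ ≈ (-0.292893, +1.707107); max(|x|,|y|,|x±y|/√2) = 1.707107 > 1.2 ⇒ ∉ W
candidate 5: n = (1, -1, -1, 0) → π⊥ ≈ (+1.707107, +0.292893); max(|x|,|y|,|x±y|/√2) = 1.707107 > 1.2 ⇒ ∉ W
candidate 6: n = (-1, 1, 0, 1) → π⊥ ≈ (-1.000000, +1.414214); max(|x|,|y|,|x±y|/√2) = 1.707107 > 1.2 ⇒ ∉ W
candidate 7: n = (-3, 3, 2, 1) → π⊥ ≈ (-4.414214, +0.828427); max(|x|,|y|,|x±y|/√2) = 4.414214 > 1.2 ⇒ ∉ W
candidate 8: n = (0, 1, 0, -1) → π⊥ ≈ (-1.414214, +0.000000); max(|x|,|y|,|x±y|/√2) = 1.414214 > 1.2 ⇒ ∉ W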